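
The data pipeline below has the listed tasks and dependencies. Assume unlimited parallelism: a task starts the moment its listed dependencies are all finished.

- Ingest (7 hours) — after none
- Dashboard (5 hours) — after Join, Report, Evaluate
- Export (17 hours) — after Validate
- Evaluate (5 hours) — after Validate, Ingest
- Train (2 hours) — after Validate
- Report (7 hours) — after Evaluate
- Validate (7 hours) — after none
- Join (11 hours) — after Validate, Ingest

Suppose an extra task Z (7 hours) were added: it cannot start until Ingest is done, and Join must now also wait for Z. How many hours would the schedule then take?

Originally the schedule takes 24 hours.
With Z inserted, Join now waits for max(Validate, Ingest, Z).
New critical path: Ingest→Z→Join→Dashboard = 7+7+11+5 = 30 ⇒ 30 hours.

30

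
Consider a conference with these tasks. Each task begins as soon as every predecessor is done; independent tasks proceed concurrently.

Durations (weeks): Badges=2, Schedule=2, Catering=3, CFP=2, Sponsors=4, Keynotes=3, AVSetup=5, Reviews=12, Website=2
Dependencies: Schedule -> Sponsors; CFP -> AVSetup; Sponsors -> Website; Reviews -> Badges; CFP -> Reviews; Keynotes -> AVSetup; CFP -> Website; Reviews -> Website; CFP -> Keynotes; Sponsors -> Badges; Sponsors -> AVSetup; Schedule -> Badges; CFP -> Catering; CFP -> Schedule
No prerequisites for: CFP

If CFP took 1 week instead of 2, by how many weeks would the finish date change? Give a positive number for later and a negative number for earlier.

-1

Actual critical path: CFP→Reviews→Website = 2+12+2 = 16 ⇒ 16 weeks.
CFP is on the critical path; changing it to 1 makes that path 15 weeks.
That remains the longest chain; total 15 weeks.
Change in finish: 15 − 16 = -1 weeks.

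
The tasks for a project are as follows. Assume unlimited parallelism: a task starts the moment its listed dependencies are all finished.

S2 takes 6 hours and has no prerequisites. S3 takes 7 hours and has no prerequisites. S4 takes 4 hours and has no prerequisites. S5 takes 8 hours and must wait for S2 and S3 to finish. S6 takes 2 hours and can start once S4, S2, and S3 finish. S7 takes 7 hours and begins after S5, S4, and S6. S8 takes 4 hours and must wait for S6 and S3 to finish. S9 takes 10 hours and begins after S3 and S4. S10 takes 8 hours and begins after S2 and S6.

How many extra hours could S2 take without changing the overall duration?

S3→S5→S7 = 7+8+7 = 22 sets the makespan at 22 hours.
The longest chain containing S2 totals 21 hours.
Float = 22 − 21 = 1.

1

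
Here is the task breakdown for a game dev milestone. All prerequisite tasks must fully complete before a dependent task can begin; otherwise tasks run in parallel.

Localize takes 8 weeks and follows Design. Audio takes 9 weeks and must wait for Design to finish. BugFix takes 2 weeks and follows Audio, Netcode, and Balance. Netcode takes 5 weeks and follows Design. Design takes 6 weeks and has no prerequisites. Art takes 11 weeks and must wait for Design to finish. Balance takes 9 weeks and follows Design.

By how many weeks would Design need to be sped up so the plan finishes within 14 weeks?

3

Current finish: 17 weeks; target: 14.
Design is on every critical path, so each week cut from Design cuts the finish by one (this holds down to a finish of 12).
Need 17 − 14 = 3 weeks off Design → Design becomes 3 weeks, finish becomes 14.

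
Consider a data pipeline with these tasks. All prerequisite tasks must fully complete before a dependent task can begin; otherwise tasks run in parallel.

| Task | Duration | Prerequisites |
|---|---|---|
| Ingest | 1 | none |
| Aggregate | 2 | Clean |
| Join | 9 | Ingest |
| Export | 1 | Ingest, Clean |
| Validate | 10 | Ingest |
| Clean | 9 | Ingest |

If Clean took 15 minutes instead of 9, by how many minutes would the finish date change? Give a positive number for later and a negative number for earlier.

6

The binding path is Ingest→Clean→Aggregate = 1+9+2 = 12; finish at 12 minutes.
Clean is on the critical path; changing it to 15 makes that path 18 minutes.
That remains the longest chain; total 18 minutes.
Change in finish: 18 − 12 = +6 minutes.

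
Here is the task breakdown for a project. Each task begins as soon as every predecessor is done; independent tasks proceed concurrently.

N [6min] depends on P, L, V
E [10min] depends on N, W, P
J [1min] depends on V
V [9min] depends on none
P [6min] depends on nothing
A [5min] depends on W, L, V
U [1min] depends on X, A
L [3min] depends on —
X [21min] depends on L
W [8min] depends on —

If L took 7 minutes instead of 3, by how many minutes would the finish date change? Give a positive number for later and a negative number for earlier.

Critical path before the change: L→X→U = 3+21+1 = 25 giving 25 minutes.
L lies on that path, so at 7 minutes the path becomes 29 minutes.
No other chain overtakes it, so the finish is 29 minutes.
Change in finish: 29 − 25 = +4 minutes.

4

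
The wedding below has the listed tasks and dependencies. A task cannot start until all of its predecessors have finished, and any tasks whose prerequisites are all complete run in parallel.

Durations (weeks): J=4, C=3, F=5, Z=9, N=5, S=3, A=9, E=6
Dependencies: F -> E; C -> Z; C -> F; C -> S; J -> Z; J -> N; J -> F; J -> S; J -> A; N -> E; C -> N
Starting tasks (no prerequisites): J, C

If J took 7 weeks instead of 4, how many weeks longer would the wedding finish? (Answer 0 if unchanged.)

Actual critical path: J→F→E = 4+5+6 = 15 ⇒ 15 weeks.
J is on the critical path; changing it to 7 makes that path 18 weeks.
That remains the longest chain; total 18 weeks.
Change in finish: 18 − 15 = +3 weeks.

3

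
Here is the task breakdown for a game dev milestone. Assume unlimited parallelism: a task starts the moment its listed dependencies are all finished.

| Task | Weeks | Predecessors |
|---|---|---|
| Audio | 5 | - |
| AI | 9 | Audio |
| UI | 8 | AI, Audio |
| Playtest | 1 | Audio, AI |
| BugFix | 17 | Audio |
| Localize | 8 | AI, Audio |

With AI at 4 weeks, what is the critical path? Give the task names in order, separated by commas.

The binding path is Audio→AI→UI = 5+9+8 = 22; finish at 22 weeks.
AI lies on that path, so at 4 weeks the path becomes 17 weeks.
The binding chain switches to Audio→BugFix = 5+17 = 22; finish 22 weeks.

Audio, BugFix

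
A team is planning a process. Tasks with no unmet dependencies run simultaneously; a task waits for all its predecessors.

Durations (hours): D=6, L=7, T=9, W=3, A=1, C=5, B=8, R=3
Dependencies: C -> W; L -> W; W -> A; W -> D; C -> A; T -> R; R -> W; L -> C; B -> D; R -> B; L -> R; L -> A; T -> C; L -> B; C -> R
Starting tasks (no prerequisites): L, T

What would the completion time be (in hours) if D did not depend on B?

Before: longest chain T→C→R→B→D = 9+5+3+8+6 = 31, finish 31.
Without B→D, D's earliest start moves from 25 to 20.
New critical path: T→C→R→W→D = 9+5+3+3+6 = 26 ⇒ 26 hours.

26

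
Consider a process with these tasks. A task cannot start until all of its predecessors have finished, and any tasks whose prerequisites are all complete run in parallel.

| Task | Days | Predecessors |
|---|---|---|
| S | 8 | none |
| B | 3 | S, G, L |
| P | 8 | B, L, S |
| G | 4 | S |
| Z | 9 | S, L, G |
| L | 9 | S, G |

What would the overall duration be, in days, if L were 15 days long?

38

Baseline: S→G→L→B→P = 8+4+9+3+8 = 32 → 32 days.
L is on the critical path; changing it to 15 makes that path 38 days.
That remains the longest chain; total 38 days.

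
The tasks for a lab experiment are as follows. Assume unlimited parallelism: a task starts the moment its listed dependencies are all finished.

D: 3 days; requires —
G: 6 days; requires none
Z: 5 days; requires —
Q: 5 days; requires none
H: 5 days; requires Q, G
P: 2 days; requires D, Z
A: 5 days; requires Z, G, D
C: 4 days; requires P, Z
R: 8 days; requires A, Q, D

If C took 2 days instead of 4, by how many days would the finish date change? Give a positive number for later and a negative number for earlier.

As given, the longest chain is G→A→R = 6+5+8 = 19, so the finish is 19 days.
C has 8 days of float (longest path through it is 11).
That remains the longest chain; total 19 days.
Change in finish: 19 − 19 = +0 days.

0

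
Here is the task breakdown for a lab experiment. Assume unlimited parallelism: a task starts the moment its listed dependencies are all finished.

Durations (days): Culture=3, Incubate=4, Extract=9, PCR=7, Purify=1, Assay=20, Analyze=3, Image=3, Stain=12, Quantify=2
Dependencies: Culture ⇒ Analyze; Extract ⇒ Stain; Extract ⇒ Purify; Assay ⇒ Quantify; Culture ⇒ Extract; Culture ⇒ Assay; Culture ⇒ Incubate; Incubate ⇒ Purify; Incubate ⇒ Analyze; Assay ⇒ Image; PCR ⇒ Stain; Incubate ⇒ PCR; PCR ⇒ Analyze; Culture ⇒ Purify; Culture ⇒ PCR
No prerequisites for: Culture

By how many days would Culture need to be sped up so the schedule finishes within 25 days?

Current finish: 26 days; target: 25.
Culture is on every critical path, so each day cut from Culture cuts the finish by one (this holds down to a finish of 24).
Need 26 − 25 = 1 day off Culture → Culture becomes 2 days, finish becomes 25.

1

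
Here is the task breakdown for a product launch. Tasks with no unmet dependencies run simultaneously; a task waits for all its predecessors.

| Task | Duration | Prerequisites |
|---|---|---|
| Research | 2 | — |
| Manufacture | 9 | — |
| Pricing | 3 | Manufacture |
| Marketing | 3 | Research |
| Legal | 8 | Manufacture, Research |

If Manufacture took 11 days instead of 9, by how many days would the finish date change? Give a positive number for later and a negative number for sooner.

2

Baseline: Manufacture→Legal = 9+8 = 17 → 17 days.
Manufacture is on the critical path; changing it to 11 makes that path 19 days.
No other chain overtakes it, so the finish is 19 days.
Change in finish: 19 − 17 = +2 days.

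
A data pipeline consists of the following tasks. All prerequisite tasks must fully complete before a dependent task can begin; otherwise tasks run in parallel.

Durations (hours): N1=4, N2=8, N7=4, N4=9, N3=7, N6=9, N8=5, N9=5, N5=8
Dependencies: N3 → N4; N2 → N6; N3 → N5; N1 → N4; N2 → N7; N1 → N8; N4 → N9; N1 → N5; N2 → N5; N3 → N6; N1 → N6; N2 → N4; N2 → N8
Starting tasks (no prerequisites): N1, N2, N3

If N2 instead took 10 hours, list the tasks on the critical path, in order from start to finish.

N2, N4, N9

The binding path is N2→N4→N9 = 8+9+5 = 22; finish at 22 hours.
N2 lies on that path, so at 10 hours the path becomes 24 hours.
That remains the longest chain; total 24 hours.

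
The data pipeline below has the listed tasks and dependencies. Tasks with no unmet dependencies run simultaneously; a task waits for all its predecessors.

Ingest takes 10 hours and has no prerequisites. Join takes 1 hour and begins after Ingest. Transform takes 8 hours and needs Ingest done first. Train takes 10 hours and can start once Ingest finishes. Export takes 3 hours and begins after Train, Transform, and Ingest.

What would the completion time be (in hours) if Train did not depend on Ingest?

Original critical path: Ingest→Train→Export = 10+10+3 = 23 ⇒ 23 hours.
Without Ingest→Train, Train's earliest start moves from 10 to 0.
New critical path: Ingest→Transform→Export = 10+8+3 = 21 ⇒ 21 hours.

21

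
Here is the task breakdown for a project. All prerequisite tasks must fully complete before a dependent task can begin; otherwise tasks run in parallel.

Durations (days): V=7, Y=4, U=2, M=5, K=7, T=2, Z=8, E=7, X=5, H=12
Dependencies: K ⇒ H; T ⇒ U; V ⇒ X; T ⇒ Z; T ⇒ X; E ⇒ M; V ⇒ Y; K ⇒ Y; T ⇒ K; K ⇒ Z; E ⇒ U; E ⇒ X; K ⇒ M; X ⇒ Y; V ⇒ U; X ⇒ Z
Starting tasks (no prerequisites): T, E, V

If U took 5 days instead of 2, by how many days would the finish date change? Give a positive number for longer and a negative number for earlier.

0

The binding path is T→K→H = 2+7+12 = 21; finish at 21 days.
U has 12 days of float (longest path through it is 9).
That remains the longest chain; total 21 days.
Change in finish: 21 − 21 = +0 days.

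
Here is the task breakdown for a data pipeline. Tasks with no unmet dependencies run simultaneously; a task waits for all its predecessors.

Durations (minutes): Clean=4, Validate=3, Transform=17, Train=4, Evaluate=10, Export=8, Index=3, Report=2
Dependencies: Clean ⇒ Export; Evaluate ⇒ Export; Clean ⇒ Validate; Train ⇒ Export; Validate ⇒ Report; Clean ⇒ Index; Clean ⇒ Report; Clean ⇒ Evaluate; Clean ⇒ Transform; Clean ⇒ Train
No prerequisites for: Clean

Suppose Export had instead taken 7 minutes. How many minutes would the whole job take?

Actual critical path: Clean→Evaluate→Export = 4+10+8 = 22 ⇒ 22 minutes.
Export lies on that path, so at 7 minutes the path becomes 21 minutes.
The binding chain switches to Clean→Transform = 4+17 = 21; finish 21 minutes.

21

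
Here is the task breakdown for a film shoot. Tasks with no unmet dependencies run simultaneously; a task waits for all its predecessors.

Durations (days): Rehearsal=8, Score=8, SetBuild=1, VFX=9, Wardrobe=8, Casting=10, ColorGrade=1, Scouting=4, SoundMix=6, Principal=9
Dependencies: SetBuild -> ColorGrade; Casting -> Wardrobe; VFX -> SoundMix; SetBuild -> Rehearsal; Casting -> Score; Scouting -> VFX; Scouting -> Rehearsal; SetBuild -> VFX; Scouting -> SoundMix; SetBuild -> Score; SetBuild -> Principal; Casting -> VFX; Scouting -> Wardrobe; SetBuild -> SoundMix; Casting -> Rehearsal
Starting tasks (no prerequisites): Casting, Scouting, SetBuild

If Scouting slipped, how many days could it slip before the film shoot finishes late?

6

The longest chain is Casting→VFX→SoundMix = 10+9+6 = 25; overall finish 25 days.
Scouting finishes as early as 4 and must finish by 10.
Slack of Scouting = 6 − 0 = 6 days.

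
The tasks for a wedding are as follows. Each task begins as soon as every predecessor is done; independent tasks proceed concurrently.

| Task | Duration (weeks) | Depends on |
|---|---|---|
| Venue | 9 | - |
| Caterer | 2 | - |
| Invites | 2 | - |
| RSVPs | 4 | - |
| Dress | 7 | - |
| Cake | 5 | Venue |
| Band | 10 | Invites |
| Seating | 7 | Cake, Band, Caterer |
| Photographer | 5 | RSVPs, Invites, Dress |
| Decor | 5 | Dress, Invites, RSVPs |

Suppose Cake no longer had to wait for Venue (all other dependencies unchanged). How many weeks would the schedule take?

Original critical path: Venue→Cake→Seating = 9+5+7 = 21 ⇒ 21 weeks.
Without Venue→Cake, Cake's earliest start moves from 9 to 0.
After: Invites→Band→Seating = 2+10+7 = 19 → 19 weeks.

19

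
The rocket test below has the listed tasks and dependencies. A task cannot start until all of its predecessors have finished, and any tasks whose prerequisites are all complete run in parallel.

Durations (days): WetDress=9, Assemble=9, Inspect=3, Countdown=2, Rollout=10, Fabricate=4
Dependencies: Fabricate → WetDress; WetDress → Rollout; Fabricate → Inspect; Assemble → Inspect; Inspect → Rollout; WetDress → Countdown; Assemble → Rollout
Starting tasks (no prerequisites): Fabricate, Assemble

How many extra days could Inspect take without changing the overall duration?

Critical path: Fabricate→WetDress→Rollout = 4+9+10 = 23, so the finish is 23 days.
Inspect finishes as early as 12 and must finish by 13.
Slack of Inspect = 10 − 9 = 1 day.

1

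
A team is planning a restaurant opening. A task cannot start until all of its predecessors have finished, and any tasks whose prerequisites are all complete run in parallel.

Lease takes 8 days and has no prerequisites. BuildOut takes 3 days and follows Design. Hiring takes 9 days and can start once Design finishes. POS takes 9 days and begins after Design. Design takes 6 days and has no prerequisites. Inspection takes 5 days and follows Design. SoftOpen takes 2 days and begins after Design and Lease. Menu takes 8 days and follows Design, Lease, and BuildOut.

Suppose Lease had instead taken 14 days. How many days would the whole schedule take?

Actual critical path: Design→BuildOut→Menu = 6+3+8 = 17 ⇒ 17 days.
The longest path through Lease is only 16 days, so Lease has float 1.
The binding chain switches to Lease→Menu = 14+8 = 22; finish 22 days.

22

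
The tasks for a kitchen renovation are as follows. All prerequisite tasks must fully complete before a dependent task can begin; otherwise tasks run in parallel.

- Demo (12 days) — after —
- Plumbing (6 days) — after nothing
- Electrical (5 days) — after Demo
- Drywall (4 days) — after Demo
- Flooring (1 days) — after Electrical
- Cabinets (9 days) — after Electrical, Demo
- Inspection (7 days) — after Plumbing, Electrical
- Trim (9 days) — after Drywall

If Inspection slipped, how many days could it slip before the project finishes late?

The longest chain is Demo→Electrical→Cabinets = 12+5+9 = 26; overall finish 26 days.
The longest chain containing Inspection totals 24 days.
Slack of Inspection = 19 − 17 = 2 days.

2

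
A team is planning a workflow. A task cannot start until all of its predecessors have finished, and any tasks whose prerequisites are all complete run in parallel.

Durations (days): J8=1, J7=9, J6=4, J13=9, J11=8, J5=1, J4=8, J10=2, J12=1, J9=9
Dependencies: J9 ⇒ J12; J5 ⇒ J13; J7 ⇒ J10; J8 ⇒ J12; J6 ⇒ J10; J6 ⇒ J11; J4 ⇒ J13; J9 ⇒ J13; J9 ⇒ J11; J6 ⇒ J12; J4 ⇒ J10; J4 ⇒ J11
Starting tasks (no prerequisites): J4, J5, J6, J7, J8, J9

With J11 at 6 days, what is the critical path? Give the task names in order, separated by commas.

Baseline: J9→J13 = 9+9 = 18 → 18 days.
J11 has 1 day of float (longest path through it is 17).
That remains the longest chain; total 18 days.

J9, J13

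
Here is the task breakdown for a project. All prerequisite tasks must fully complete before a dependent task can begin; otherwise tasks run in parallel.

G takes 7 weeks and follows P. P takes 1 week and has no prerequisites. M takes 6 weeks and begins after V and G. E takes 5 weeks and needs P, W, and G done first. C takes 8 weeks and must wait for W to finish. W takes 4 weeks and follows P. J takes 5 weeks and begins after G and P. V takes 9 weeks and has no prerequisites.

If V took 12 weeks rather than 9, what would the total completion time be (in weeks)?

18

As given, the longest chain is V→M = 9+6 = 15, so the finish is 15 weeks.
Since V is critical, the +3 change carries straight to that chain (now 18 weeks).
The critical path is still V→M; finish is now 18 weeks.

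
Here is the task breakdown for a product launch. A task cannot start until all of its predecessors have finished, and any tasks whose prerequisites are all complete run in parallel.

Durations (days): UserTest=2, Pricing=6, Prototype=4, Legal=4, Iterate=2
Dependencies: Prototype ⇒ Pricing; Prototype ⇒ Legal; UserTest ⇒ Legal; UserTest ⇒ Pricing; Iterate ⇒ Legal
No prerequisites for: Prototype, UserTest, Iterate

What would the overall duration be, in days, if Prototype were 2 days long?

8

Baseline: Prototype→Pricing = 4+6 = 10 → 10 days.
Prototype lies on that path, so at 2 days the path becomes 8 days.
No other chain overtakes it, so the finish is 8 days.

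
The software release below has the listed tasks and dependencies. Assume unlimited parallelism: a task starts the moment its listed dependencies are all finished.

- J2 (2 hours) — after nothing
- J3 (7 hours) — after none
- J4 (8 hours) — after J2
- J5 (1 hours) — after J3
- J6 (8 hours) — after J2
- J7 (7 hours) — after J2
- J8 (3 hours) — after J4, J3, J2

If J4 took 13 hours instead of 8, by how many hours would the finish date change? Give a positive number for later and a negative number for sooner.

The binding path is J2→J4→J8 = 2+8+3 = 13; finish at 13 hours.
J4 is on the critical path; changing it to 13 makes that path 18 hours.
No other chain overtakes it, so the finish is 18 hours.
Change in finish: 18 − 13 = +5 hours.

5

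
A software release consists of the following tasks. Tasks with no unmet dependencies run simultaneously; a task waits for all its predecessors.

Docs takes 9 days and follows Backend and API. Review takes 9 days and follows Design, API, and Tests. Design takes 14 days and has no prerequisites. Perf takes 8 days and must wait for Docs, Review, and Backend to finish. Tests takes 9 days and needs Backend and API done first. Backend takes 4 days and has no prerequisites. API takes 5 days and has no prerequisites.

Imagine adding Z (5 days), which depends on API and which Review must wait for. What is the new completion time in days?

31

Originally the schedule takes 31 days.
With Z inserted, Review now waits for max(Design, API, Tests, Z).
New critical path: Design→Review→Perf = 14+9+8 = 31 ⇒ 31 days.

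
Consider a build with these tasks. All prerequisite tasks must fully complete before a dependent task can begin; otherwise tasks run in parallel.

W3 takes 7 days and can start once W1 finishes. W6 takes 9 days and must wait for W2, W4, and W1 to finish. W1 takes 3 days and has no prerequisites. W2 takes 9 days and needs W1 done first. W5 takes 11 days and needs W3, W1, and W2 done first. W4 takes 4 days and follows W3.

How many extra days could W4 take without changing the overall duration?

W1→W2→W5 = 3+9+11 = 23 sets the makespan at 23 days.
Longest path through W4: 23 days (earliest finish 14, latest finish 14).
Float = 23 − 23 = 0.

0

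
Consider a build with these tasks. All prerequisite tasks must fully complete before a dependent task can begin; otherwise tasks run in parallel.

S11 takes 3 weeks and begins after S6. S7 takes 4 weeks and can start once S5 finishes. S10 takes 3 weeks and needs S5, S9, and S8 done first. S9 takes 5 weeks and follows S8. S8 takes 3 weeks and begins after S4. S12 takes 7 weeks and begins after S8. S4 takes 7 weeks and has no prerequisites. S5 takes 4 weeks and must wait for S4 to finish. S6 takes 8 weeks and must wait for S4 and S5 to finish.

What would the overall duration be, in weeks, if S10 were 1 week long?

Critical path before the change: S4→S5→S6→S11 = 7+4+8+3 = 22 giving 22 weeks.
S10 has 4 weeks of float (longest path through it is 18).
The critical path is still S4→S5→S6→S11; finish is now 22 weeks.

22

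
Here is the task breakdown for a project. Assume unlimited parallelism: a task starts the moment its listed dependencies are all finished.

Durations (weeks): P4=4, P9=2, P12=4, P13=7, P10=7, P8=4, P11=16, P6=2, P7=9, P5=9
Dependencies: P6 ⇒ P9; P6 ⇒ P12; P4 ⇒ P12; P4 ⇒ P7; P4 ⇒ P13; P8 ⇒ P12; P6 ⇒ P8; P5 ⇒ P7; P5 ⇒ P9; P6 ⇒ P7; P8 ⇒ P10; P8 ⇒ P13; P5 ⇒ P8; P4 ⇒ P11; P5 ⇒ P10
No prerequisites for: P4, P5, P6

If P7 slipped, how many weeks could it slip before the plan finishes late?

The longest chain is P4→P11 = 4+16 = 20; overall finish 20 weeks.
Longest path through P7: 18 weeks (earliest finish 18, latest finish 20).
Slack of P7 = 11 − 9 = 2 weeks.

2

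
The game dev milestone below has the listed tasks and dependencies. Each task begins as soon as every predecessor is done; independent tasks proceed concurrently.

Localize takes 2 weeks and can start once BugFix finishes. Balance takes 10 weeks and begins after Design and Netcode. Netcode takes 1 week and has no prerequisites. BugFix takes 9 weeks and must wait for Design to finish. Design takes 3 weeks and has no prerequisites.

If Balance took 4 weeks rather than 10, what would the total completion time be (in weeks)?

14

As given, the longest chain is Design→BugFix→Localize = 3+9+2 = 14, so the finish is 14 weeks.
Balance is off the critical path — its longest chain is 13 weeks, giving 1 of slack.
No other chain overtakes it, so the finish is 14 weeks.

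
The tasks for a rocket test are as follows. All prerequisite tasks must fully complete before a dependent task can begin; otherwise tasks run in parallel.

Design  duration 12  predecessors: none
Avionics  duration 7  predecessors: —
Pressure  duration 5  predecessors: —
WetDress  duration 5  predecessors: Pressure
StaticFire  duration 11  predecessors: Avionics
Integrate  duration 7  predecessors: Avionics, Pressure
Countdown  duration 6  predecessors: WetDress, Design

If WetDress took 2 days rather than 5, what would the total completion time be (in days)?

18

Critical path before the change: Design→Countdown = 12+6 = 18 giving 18 days.
The longest path through WetDress is only 16 days, so WetDress has float 2.
That remains the longest chain; total 18 days.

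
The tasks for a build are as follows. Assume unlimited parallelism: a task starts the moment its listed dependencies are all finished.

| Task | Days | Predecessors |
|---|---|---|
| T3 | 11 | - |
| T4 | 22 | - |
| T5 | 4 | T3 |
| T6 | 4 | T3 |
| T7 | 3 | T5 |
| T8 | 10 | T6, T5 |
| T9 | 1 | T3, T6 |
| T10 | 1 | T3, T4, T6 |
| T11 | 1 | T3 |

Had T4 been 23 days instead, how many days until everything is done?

25

The binding path is T3→T5→T8 = 11+4+10 = 25; finish at 25 days.
T4 is off the critical path — its longest chain is 23 days, giving 2 of slack.
No other chain overtakes it, so the finish is 25 days.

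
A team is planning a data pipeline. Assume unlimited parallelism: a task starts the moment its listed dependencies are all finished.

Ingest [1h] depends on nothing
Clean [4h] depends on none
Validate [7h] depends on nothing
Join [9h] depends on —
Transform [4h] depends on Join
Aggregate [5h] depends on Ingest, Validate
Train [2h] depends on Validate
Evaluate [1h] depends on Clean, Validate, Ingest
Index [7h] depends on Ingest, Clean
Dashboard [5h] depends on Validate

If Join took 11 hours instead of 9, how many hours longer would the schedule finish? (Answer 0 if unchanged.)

Baseline: Join→Transform = 9+4 = 13 → 13 hours.
Join is on the critical path; changing it to 11 makes that path 15 hours.
The critical path is still Join→Transform; finish is now 15 hours.
Change in finish: 15 − 13 = +2 hours.

2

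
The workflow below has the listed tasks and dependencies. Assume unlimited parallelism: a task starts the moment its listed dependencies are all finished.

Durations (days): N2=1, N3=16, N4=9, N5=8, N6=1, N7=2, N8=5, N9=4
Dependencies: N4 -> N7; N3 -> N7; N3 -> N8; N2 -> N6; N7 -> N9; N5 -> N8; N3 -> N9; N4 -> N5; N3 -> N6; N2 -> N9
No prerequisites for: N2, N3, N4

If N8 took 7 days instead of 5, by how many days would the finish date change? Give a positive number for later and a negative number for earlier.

2

Critical path before the change: N4→N5→N8 = 9+8+5 = 22 giving 22 days.
N8 lies on that path, so at 7 days the path becomes 24 days.
The critical path is still N4→N5→N8; finish is now 24 days.
Change in finish: 24 − 22 = +2 days.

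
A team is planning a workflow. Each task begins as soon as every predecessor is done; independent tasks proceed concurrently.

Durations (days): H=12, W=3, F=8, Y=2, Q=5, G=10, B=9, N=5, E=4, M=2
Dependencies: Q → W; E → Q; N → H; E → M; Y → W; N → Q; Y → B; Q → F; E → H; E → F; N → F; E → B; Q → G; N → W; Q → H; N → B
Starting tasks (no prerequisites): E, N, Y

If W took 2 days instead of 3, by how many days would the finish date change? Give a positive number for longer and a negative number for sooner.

Actual critical path: N→Q→H = 5+5+12 = 22 ⇒ 22 days.
The longest path through W is only 13 days, so W has float 9.
The critical path is still N→Q→H; finish is now 22 days.
Change in finish: 22 − 22 = +0 days.

0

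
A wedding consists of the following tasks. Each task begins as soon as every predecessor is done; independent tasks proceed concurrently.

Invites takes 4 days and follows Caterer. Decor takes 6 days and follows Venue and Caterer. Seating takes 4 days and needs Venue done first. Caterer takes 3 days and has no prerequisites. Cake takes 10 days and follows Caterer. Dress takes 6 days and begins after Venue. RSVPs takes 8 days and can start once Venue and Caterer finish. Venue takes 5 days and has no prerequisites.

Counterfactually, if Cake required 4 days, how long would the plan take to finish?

13

Baseline: Caterer→Cake = 3+10 = 13 → 13 days.
Cake lies on that path, so at 4 days the path becomes 7 days.
New critical path: Venue→RSVPs = 5+8 = 13 ⇒ 13 days.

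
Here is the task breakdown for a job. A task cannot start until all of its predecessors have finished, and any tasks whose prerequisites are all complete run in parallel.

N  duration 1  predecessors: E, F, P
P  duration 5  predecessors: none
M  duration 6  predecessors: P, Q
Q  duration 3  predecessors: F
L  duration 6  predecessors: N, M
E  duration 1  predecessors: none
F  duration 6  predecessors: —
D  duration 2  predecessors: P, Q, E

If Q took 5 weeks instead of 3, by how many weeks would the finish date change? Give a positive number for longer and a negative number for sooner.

2

As given, the longest chain is F→Q→M→L = 6+3+6+6 = 21, so the finish is 21 weeks.
Q lies on that path, so at 5 weeks the path becomes 23 weeks.
That remains the longest chain; total 23 weeks.
Change in finish: 23 − 21 = +2 weeks.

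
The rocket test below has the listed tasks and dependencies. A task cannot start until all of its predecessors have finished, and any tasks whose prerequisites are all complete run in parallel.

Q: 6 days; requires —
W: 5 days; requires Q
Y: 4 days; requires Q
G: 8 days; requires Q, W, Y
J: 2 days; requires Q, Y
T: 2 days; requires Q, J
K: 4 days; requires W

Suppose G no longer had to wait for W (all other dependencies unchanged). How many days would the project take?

18

Before: longest chain Q→W→G = 6+5+8 = 19, finish 19.
Without W→G, G's earliest start moves from 11 to 10.
After: Q→Y→G = 6+4+8 = 18 → 18 days.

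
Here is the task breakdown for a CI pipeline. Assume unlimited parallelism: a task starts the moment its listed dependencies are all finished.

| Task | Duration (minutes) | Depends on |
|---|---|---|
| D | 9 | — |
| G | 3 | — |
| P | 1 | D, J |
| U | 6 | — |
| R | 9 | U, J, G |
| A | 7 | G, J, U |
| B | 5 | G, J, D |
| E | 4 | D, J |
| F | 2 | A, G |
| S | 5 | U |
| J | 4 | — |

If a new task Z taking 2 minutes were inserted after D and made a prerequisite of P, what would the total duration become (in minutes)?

Originally the plan takes 15 minutes.
With Z inserted, P now waits for max(D, J, Z).
New critical path: U→R = 6+9 = 15 ⇒ 15 minutes.

15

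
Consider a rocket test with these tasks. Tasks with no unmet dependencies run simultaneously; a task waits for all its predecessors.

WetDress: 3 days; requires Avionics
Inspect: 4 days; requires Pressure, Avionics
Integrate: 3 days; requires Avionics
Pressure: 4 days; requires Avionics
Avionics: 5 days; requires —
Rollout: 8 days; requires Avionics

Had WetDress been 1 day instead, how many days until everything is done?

As given, the longest chain is Avionics→Pressure→Inspect = 5+4+4 = 13, so the finish is 13 days.
WetDress is off the critical path — its longest chain is 8 days, giving 5 of slack.
That remains the longest chain; total 13 days.

13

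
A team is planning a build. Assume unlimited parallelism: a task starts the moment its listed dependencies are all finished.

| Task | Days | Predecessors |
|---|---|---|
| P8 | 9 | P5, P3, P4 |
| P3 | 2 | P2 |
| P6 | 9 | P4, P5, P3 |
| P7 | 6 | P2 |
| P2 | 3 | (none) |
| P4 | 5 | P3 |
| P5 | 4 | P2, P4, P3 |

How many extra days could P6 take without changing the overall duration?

0

The longest chain is P2→P3→P4→P5→P6 = 3+2+5+4+9 = 23; overall finish 23 days.
P6 finishes as early as 23 and must finish by 23.
So P6 can slip 23 − 23 = 0 days.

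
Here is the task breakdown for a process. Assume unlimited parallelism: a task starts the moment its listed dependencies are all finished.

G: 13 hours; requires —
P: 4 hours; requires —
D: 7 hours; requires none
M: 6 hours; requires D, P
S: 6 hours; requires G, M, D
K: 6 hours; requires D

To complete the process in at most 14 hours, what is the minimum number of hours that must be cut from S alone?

Current finish: 19 hours; target: 14.
S is on every critical path, so each hour cut from S cuts the finish by one (this holds down to a finish of 14).
Need 19 − 14 = 5 hours off S → S becomes 1 hour, finish becomes 14.

5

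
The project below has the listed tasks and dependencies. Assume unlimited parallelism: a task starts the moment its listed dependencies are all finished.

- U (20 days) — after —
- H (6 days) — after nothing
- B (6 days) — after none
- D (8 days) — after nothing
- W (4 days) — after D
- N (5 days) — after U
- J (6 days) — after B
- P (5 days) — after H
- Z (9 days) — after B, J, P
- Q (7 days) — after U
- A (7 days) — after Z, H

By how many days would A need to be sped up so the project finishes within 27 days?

1

Current finish: 28 days; target: 27.
A is on every critical path, so each day cut from A cuts the finish by one (this holds down to a finish of 27).
Need 28 − 27 = 1 day off A → A becomes 6 days, finish becomes 27.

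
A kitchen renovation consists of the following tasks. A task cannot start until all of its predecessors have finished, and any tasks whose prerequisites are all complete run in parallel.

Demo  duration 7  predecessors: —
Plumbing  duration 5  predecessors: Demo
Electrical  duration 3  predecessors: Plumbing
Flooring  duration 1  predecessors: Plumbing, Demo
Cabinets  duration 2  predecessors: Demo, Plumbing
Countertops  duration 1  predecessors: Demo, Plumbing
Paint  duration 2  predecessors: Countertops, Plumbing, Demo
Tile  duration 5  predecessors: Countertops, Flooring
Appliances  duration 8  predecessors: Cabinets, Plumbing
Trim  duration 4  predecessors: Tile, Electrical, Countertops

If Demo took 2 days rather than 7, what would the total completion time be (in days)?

Critical path before the change: Demo→Plumbing→Flooring→Tile→Trim = 7+5+1+5+4 = 22 giving 22 days.
Demo lies on that path, so at 2 days the path becomes 17 days.
The critical path is still Demo→Plumbing→Flooring→Tile→Trim; finish is now 17 days.

17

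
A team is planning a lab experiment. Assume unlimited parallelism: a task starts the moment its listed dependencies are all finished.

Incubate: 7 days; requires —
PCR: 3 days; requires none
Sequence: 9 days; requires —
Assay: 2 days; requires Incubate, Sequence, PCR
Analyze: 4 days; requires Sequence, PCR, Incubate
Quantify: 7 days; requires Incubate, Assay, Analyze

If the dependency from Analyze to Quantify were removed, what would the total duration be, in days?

18

Original critical path: Sequence→Analyze→Quantify = 9+4+7 = 20 ⇒ 20 days.
Without Analyze→Quantify, Quantify's earliest start moves from 13 to 11.
New critical path: Sequence→Assay→Quantify = 9+2+7 = 18 ⇒ 18 days.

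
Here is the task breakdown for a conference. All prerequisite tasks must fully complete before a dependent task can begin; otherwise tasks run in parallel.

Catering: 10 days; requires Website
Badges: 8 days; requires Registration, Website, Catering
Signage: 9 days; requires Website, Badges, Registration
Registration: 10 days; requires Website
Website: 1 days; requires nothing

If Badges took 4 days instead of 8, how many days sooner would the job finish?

The binding path is Website→Registration→Badges→Signage = 1+10+8+9 = 28; finish at 28 days.
Badges is on the critical path; changing it to 4 makes that path 24 days.
That remains the longest chain; total 24 days.
Change in finish: 24 − 28 = -4 days.

4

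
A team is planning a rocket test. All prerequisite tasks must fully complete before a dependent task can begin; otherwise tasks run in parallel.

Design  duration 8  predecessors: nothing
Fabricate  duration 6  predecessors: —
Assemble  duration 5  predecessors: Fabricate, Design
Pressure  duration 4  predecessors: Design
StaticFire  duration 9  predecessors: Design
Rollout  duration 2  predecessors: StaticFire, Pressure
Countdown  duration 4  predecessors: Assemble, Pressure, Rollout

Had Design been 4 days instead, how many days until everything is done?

19

Actual critical path: Design→StaticFire→Rollout→Countdown = 8+9+2+4 = 23 ⇒ 23 days.
Since Design is critical, the -4 change carries straight to that chain (now 19 days).
No other chain overtakes it, so the finish is 19 days.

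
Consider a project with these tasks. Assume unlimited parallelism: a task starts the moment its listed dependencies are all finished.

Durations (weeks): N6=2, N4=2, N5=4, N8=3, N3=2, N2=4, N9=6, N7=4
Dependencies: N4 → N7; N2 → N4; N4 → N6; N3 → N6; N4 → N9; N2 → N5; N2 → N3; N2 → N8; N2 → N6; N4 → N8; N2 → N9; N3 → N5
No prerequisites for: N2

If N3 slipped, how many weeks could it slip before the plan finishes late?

2

The longest chain is N2→N4→N9 = 4+2+6 = 12; overall finish 12 weeks.
The longest chain containing N3 totals 10 weeks.
Slack of N3 = 6 − 4 = 2 weeks.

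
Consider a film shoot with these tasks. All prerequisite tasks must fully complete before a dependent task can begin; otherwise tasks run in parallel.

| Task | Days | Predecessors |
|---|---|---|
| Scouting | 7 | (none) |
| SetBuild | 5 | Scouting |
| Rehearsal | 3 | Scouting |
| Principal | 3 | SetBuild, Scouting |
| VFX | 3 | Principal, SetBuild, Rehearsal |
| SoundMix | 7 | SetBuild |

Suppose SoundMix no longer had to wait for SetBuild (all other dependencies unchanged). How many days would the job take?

Before: longest chain Scouting→SetBuild→SoundMix = 7+5+7 = 19, finish 19.
Without SetBuild→SoundMix, SoundMix's earliest start moves from 12 to 0.
The longest chain is now Scouting→SetBuild→Principal→VFX = 7+5+3+3 = 18, so the job takes 18 days.

18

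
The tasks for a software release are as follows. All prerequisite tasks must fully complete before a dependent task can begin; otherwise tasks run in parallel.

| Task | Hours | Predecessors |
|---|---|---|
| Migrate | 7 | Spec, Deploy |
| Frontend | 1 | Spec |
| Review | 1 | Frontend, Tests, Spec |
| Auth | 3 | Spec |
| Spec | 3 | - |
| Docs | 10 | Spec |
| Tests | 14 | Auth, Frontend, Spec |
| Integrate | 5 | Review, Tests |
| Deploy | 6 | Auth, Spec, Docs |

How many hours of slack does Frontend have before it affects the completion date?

2

Critical path: Spec→Auth→Tests→Review→Integrate = 3+3+14+1+5 = 26, so the finish is 26 hours.
Frontend finishes as early as 4 and must finish by 6.
Slack of Frontend = 5 − 3 = 2 hours.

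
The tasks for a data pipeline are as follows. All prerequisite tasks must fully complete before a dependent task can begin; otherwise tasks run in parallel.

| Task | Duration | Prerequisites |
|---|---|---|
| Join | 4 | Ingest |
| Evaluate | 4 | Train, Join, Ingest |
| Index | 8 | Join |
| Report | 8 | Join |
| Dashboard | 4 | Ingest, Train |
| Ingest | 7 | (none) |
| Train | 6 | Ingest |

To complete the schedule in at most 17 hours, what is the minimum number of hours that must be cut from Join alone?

Current finish: 19 hours; target: 17.
Join is on every critical path, so each hour cut from Join cuts the finish by one (this holds down to a finish of 17).
Need 19 − 17 = 2 hours off Join → Join becomes 2 hours, finish becomes 17.

2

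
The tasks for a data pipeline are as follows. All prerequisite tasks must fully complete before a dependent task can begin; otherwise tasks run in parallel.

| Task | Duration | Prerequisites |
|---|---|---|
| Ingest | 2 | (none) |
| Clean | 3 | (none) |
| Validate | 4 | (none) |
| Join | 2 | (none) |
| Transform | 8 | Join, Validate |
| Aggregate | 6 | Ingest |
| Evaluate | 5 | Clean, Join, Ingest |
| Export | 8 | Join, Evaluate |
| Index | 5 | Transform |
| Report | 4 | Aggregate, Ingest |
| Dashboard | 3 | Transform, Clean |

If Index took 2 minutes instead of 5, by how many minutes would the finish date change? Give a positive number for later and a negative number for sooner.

Baseline: Validate→Transform→Index = 4+8+5 = 17 → 17 minutes.
Index is on the critical path; changing it to 2 makes that path 14 minutes.
New critical path: Clean→Evaluate→Export = 3+5+8 = 16 ⇒ 16 minutes.
Change in finish: 16 − 17 = -1 minutes.

-1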